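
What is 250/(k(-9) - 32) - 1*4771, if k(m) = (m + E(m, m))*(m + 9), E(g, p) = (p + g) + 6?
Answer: -76461/16 ≈ -4778.8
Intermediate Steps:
E(g, p) = 6 + g + p (E(g, p) = (g + p) + 6 = 6 + g + p)
k(m) = (6 + 3*m)*(9 + m) (k(m) = (m + (6 + m + m))*(m + 9) = (m + (6 + 2*m))*(9 + m) = (6 + 3*m)*(9 + m))
250/(k(-9) - 32) - 1*4771 = 250/((54 + 3*(-9)² + 33*(-9)) - 32) - 1*4771 = 250/((54 + 3*81 - 297) - 32) - 4771 = 250/((54 + 243 - 297) - 32) - 4771 = 250/(0 - 32) - 4771 = 250/(-32) - 4771 = 250*(-1/32) - 4771 = -125/16 - 4771 = -76461/16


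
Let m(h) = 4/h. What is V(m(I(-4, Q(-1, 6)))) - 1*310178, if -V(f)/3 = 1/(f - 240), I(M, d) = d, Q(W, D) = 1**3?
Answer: -73202005/236 ≈ -3.1018e+5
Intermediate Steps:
Q(W, D) = 1
V(f) = -3/(-240 + f) (V(f) = -3/(f - 240) = -3/(-240 + f))
V(m(I(-4, Q(-1, 6)))) - 1*310178 = -3/(-240 + 4/1) - 1*310178 = -3/(-240 + 4*1) - 310178 = -3/(-240 + 4) - 310178 = -3/(-236) - 310178 = -3*(-1/236) - 310178 = 3/236 - 310178 = -73202005/236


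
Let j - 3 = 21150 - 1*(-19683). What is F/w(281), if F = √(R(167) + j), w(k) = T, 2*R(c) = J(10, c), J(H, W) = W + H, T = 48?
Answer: √163698/96 ≈ 4.2145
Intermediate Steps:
J(H, W) = H + W
R(c) = 5 + c/2 (R(c) = (10 + c)/2 = 5 + c/2)
j = 40836 (j = 3 + (21150 - 1*(-19683)) = 3 + (21150 + 19683) = 3 + 40833 = 40836)
w(k) = 48
F = √163698/2 (F = √((5 + (½)*167) + 40836) = √((5 + 167/2) + 40836) = √(177/2 + 40836) = √(81849/2) = √163698/2 ≈ 202.30)
F/w(281) = (√163698/2)/48 = (√163698/2)*(1/48) = √163698/96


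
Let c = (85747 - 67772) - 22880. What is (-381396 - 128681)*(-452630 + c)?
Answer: 233378080195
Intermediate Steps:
c = -4905 (c = 17975 - 22880 = -4905)
(-381396 - 128681)*(-452630 + c) = (-381396 - 128681)*(-452630 - 4905) = -510077*(-457535) = 233378080195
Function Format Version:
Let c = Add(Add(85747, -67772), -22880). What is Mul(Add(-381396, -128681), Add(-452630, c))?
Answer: 233378080195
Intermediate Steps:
c = -4905 (c = Add(17975, -22880) = -4905)
Mul(Add(-381396, -128681), Add(-452630, c)) = Mul(Add(-381396, -128681), Add(-452630, -4905)) = Mul(-510077, -457535) = 233378080195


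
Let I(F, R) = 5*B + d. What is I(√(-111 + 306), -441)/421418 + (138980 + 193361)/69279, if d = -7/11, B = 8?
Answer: 1540629272725/321149593842 ≈ 4.7972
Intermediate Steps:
d = -7/11 (d = -7*1/11 = -7/11 ≈ -0.63636)
I(F, R) = 433/11 (I(F, R) = 5*8 - 7/11 = 40 - 7/11 = 433/11)
I(√(-111 + 306), -441)/421418 + (138980 + 193361)/69279 = (433/11)/421418 + (138980 + 193361)/69279 = (433/11)*(1/421418) + 332341*(1/69279) = 433/4635598 + 332341/69279 = 1540629272725/321149593842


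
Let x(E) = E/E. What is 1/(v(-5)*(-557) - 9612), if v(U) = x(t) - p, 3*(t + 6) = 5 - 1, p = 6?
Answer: -1/6827 ≈ -0.00014648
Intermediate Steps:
t = -14/3 (t = -6 + (5 - 1)/3 = -6 + (⅓)*4 = -6 + 4/3 = -14/3 ≈ -4.6667)
x(E) = 1
v(U) = -5 (v(U) = 1 - 1*6 = 1 - 6 = -5)
1/(v(-5)*(-557) - 9612) = 1/(-5*(-557) - 9612) = 1/(2785 - 9612) = 1/(-6827) = -1/6827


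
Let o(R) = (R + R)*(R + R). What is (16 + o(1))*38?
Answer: 760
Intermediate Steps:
o(R) = 4*R**2 (o(R) = (2*R)*(2*R) = 4*R**2)
(16 + o(1))*38 = (16 + 4*1**2)*38 = (16 + 4*1)*38 = (16 + 4)*38 = 20*38 = 760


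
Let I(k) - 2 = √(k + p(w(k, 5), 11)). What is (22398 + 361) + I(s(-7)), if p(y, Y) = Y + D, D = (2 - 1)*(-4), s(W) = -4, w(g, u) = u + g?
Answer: 22761 + √3 ≈ 22763.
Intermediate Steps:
w(g, u) = g + u
D = -4 (D = 1*(-4) = -4)
p(y, Y) = -4 + Y (p(y, Y) = Y - 4 = -4 + Y)
I(k) = 2 + √(7 + k) (I(k) = 2 + √(k + (-4 + 11)) = 2 + √(k + 7) = 2 + √(7 + k))
(22398 + 361) + I(s(-7)) = (22398 + 361) + (2 + √(7 - 4)) = 22759 + (2 + √3) = 22761 + √3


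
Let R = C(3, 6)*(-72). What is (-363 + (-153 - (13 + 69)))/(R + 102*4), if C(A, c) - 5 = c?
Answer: 299/192 ≈ 1.5573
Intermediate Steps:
C(A, c) = 5 + c
R = -792 (R = (5 + 6)*(-72) = 11*(-72) = -792)
(-363 + (-153 - (13 + 69)))/(R + 102*4) = (-363 + (-153 - (13 + 69)))/(-792 + 102*4) = (-363 + (-153 - 1*82))/(-792 + 408) = (-363 + (-153 - 82))/(-384) = (-363 - 235)*(-1/384) = -598*(-1/384) = 299/192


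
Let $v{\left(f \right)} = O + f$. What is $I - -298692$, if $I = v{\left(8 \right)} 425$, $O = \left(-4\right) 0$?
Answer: $302092$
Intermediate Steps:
$O = 0$
$v{\left(f \right)} = f$ ($v{\left(f \right)} = 0 + f = f$)
$I = 3400$ ($I = 8 \cdot 425 = 3400$)
$I - -298692 = 3400 - -298692 = 3400 + 298692 = 302092$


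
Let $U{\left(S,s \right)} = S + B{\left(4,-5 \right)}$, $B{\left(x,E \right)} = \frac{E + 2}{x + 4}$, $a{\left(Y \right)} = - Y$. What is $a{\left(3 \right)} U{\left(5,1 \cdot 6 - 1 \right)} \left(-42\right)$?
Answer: $\frac{2331}{4} \approx 582.75$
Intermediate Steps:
$B{\left(x,E \right)} = \frac{2 + E}{4 + x}$
$U{\left(S,s \right)} = - \frac{3}{8} + S$ ($U{\left(S,s \right)} = S + \frac{2 - 5}{4 + 4} = S + \frac{1}{8} \left(-3\right) = S - \frac{3}{8} = - \frac{3}{8} + S$)
$a{\left(3 \right)} U{\left(5,1 \cdot 6 - 1 \right)} \left(-42\right) = \left(-1\right) 3 \left(- \frac{3}{8} + 5\right) \left(-42\right) = \left(-3\right) \frac{37}{8} \left(-42\right) = \left(- \frac{111}{8}\right) \left(-42\right) = \frac{2331}{4}$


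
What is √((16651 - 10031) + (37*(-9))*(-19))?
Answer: 11*√107 ≈ 113.78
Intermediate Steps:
√((16651 - 10031) + (37*(-9))*(-19)) = √(6620 - 333*(-19)) = √(6620 + 6327) = √12947 = 11*√107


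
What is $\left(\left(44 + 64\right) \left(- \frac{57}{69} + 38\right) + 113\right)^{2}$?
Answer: $\frac{9013413721}{529} \approx 1.7039 \cdot 10^{7}$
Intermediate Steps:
$\left(\left(44 + 64\right) \left(- \frac{57}{69} + 38\right) + 113\right)^{2} = \left(108 \left(\left(-57\right) \frac{1}{69} + 38\right) + 113\right)^{2} = \left(108 \left(- \frac{19}{23} + 38\right) + 113\right)^{2} = \left(108 \cdot \frac{855}{23} + 113\right)^{2} = \left(\frac{92340}{23} + 113\right)^{2} = \left(\frac{94939}{23}\right)^{2} = \frac{9013413721}{529}$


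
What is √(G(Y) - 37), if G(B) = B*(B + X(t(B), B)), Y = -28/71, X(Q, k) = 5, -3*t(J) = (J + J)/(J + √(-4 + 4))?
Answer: I*√195673/71 ≈ 6.2303*I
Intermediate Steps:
t(J) = -⅔ (t(J) = -(J + J)/(3*(J + √(-4 + 4))) = -2*J/(3*(J + √0)) = -2*J/(3*(J + 0)) = -2*J/(3*J) = -⅓*2 = -⅔)
Y = -28/71 (Y = -28*1/71 = -28/71 ≈ -0.39437)
G(B) = B*(5 + B) (G(B) = B*(B + 5) = B*(5 + B))
√(G(Y) - 37) = √(-28*(5 - 28/71)/71 - 37) = √(-28/71*327/71 - 37) = √(-9156/5041 - 37) = √(-195673/5041) = I*√195673/71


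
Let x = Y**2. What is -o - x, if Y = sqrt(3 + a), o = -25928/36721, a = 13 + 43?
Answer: -2140611/36721 ≈ -58.294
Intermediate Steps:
a = 56
o = -25928/36721 (o = -25928*1/36721 = -25928/36721 ≈ -0.70608)
Y = sqrt(59) (Y = sqrt(3 + 56) = sqrt(59) ≈ 7.6811)
x = 59 (x = (sqrt(59))**2 = 59)
-o - x = -1*(-25928/36721) - 1*59 = 25928/36721 - 59 = -2140611/36721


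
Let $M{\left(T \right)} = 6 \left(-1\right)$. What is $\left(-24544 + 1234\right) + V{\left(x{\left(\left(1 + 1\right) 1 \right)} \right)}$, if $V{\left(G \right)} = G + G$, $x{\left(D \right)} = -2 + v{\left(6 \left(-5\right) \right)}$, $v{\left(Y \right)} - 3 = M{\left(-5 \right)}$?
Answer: $-23320$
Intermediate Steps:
$M{\left(T \right)} = -6$
$v{\left(Y \right)} = -3$ ($v{\left(Y \right)} = 3 - 6 = -3$)
$x{\left(D \right)} = -5$ ($x{\left(D \right)} = -2 - 3 = -5$)
$V{\left(G \right)} = 2 G$
$\left(-24544 + 1234\right) + V{\left(x{\left(\left(1 + 1\right) 1 \right)} \right)} = \left(-24544 + 1234\right) + 2 \left(-5\right) = -23310 - 10 = -23320$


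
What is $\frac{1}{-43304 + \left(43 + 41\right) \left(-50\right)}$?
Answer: $- \frac{1}{47504} \approx -2.1051 \cdot 10^{-5}$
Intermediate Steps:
$\frac{1}{-43304 + \left(43 + 41\right) \left(-50\right)} = \frac{1}{-43304 + 84 \left(-50\right)} = \frac{1}{-43304 - 4200} = \frac{1}{-47504} = - \frac{1}{47504}$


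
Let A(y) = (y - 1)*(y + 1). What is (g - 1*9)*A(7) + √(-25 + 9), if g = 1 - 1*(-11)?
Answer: 144 + 4*I ≈ 144.0 + 4.0*I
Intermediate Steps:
g = 12 (g = 1 + 11 = 12)
A(y) = (1 + y)*(-1 + y) (A(y) = (-1 + y)*(1 + y) = (1 + y)*(-1 + y))
(g - 1*9)*A(7) + √(-25 + 9) = (12 - 1*9)*(-1 + 7²) + √(-25 + 9) = (12 - 9)*(-1 + 49) + √(-16) = 3*48 + 4*I = 144 + 4*I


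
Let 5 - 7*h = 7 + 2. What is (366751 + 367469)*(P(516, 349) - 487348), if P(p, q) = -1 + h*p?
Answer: -2506265109540/7 ≈ -3.5804e+11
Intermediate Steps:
h = -4/7 (h = 5/7 - (7 + 2)/7 = 5/7 - 1/7*9 = 5/7 - 9/7 = -4/7 ≈ -0.57143)
P(p, q) = -1 - 4*p/7
(366751 + 367469)*(P(516, 349) - 487348) = (366751 + 367469)*((-1 - 4/7*516) - 487348) = 734220*((-1 - 2064/7) - 487348) = 734220*(-2071/7 - 487348) = 734220*(-3413507/7) = -2506265109540/7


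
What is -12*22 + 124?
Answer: -140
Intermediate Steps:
-12*22 + 124 = -264 + 124 = -140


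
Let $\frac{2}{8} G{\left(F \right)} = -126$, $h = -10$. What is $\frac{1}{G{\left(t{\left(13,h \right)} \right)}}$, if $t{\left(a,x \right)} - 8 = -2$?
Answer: $- \frac{1}{504} \approx -0.0019841$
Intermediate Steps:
$t{\left(a,x \right)} = 6$ ($t{\left(a,x \right)} = 8 - 2 = 6$)
$G{\left(F \right)} = -504$ ($G{\left(F \right)} = 4 \left(-126\right) = -504$)
$\frac{1}{G{\left(t{\left(13,h \right)} \right)}} = \frac{1}{-504} = - \frac{1}{504}$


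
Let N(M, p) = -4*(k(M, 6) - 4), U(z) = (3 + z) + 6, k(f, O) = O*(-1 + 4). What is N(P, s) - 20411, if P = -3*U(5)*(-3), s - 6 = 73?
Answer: -20467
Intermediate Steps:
k(f, O) = 3*O (k(f, O) = O*3 = 3*O)
s = 79 (s = 6 + 73 = 79)
U(z) = 9 + z
P = 126 (P = -3*(9 + 5)*(-3) = -3*14*(-3) = -42*(-3) = 126)
N(M, p) = -56 (N(M, p) = -4*(3*6 - 4) = -4*(18 - 4) = -4*14 = -56)
N(P, s) - 20411 = -56 - 20411 = -20467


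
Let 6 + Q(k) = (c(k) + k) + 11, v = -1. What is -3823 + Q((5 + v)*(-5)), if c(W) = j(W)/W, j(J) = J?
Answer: -3837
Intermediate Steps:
c(W) = 1 (c(W) = W/W = 1)
Q(k) = 6 + k (Q(k) = -6 + ((1 + k) + 11) = -6 + (12 + k) = 6 + k)
-3823 + Q((5 + v)*(-5)) = -3823 + (6 + (5 - 1)*(-5)) = -3823 + (6 + 4*(-5)) = -3823 + (6 - 20) = -3823 - 14 = -3837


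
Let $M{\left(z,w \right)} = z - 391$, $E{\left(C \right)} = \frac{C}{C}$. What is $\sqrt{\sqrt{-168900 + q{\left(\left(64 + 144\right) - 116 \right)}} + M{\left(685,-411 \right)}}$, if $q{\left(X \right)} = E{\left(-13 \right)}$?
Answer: $\sqrt{294 + i \sqrt{168899}} \approx 19.991 + 10.279 i$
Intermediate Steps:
$E{\left(C \right)} = 1$
$M{\left(z,w \right)} = -391 + z$
$q{\left(X \right)} = 1$
$\sqrt{\sqrt{-168900 + q{\left(\left(64 + 144\right) - 116 \right)}} + M{\left(685,-411 \right)}} = \sqrt{\sqrt{-168900 + 1} + \left(-391 + 685\right)} = \sqrt{\sqrt{-168899} + 294} = \sqrt{i \sqrt{168899} + 294} = \sqrt{294 + i \sqrt{168899}}$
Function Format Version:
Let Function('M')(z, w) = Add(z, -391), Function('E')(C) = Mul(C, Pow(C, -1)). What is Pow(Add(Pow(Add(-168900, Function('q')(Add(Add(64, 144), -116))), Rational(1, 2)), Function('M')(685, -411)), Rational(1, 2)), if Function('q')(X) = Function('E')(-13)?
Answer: Pow(Add(294, Mul(I, Pow(168899, Rational(1, 2)))), Rational(1, 2)) ≈ Add(19.991, Mul(10.279, I))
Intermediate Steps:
Function('E')(C) = 1
Function('M')(z, w) = Add(-391, z)
Function('q')(X) = 1
Pow(Add(Pow(Add(-168900, Function('q')(Add(Add(64, 144), -116))), Rational(1, 2)), Function('M')(685, -411)), Rational(1, 2)) = Pow(Add(Pow(Add(-168900, 1), Rational(1, 2)), Add(-391, 685)), Rational(1, 2)) = Pow(Add(Pow(-168899, Rational(1, 2)), 294), Rational(1, 2)) = Pow(Add(Mul(I, Pow(168899, Rational(1, 2))), 294), Rational(1, 2)) = Pow(Add(294, Mul(I, Pow(168899, Rational(1, 2)))), Rational(1, 2))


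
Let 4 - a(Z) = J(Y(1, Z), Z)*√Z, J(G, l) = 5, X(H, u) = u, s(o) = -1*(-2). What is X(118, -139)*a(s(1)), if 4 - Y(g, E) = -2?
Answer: -556 + 695*√2 ≈ 426.88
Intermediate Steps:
Y(g, E) = 6 (Y(g, E) = 4 - 1*(-2) = 4 + 2 = 6)
s(o) = 2
a(Z) = 4 - 5*√Z
X(118, -139)*a(s(1)) = -139*(4 - 5*√2) = -556 + 695*√2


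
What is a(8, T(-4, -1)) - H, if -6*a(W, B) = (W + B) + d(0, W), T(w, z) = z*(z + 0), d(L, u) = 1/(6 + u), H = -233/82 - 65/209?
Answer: 1180871/719796 ≈ 1.6406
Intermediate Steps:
H = -54027/17138 (H = -233*1/82 - 65*1/209 = -233/82 - 65/209 = -54027/17138 ≈ -3.1525)
T(w, z) = z**2 (T(w, z) = z*z = z**2)
a(W, B) = -B/6 - W/6 - 1/(6*(6 + W)) (a(W, B) = -((W + B) + 1/(6 + W))/6 = -((B + W) + 1/(6 + W))/6 = -(B + W + 1/(6 + W))/6 = -B/6 - W/6 - 1/(6*(6 + W)))
a(8, T(-4, -1)) - H = (-1 + (6 + 8)*(-1*(-1)**2 - 1*8))/(6*(6 + 8)) - 1*(-54027/17138) = (1/6)*(-1 + 14*(-1*1 - 8))/14 + 54027/17138 = (1/6)*(1/14)*(-1 + 14*(-1 - 8)) + 54027/17138 = (1/6)*(1/14)*(-1 + 14*(-9)) + 54027/17138 = (1/6)*(1/14)*(-1 - 126) + 54027/17138 = (1/6)*(1/14)*(-127) + 54027/17138 = -127/84 + 54027/17138 = 1180871/719796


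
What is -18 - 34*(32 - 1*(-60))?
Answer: -3146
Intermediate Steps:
-18 - 34*(32 - 1*(-60)) = -18 - 34*(32 + 60) = -18 - 34*92 = -18 - 3128 = -3146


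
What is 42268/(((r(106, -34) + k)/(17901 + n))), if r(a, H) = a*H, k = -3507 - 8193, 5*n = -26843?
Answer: -331074677/9565 ≈ -34613.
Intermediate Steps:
n = -26843/5 (n = (⅕)*(-26843) = -26843/5 ≈ -5368.6)
k = -11700
r(a, H) = H*a
42268/(((r(106, -34) + k)/(17901 + n))) = 42268/(((-34*106 - 11700)/(17901 - 26843/5))) = 42268/(((-3604 - 11700)/(62662/5))) = 42268/((-15304*5/62662)) = 42268/(-38260/31331) = 42268*(-31331/38260) = -331074677/9565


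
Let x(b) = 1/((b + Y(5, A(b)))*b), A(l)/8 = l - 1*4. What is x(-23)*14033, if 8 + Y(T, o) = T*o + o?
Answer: 14033/30521 ≈ 0.45978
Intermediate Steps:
A(l) = -32 + 8*l (A(l) = 8*(l - 1*4) = 8*(l - 4) = 8*(-4 + l) = -32 + 8*l)
Y(T, o) = -8 + o + T*o (Y(T, o) = -8 + (T*o + o) = -8 + (o + T*o) = -8 + o + T*o)
x(b) = 1/(b*(-200 + 49*b)) (x(b) = 1/((b + (-8 + (-32 + 8*b) + 5*(-32 + 8*b)))*b) = 1/((b + (-8 + (-32 + 8*b) + (-160 + 40*b)))*b) = 1/((b + (-200 + 48*b))*b) = 1/((-200 + 49*b)*b) = 1/(b*(-200 + 49*b)))
x(-23)*14033 = (1/((-23)*(-200 + 49*(-23))))*14033 = -1/(23*(-200 - 1127))*14033 = -1/23/(-1327)*14033 = -1/23*(-1/1327)*14033 = (1/30521)*14033 = 14033/30521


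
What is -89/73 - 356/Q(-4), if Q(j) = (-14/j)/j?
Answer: 207281/511 ≈ 405.64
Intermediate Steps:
Q(j) = -14/j**2
-89/73 - 356/Q(-4) = -89/73 - 356/((-14/(-4)**2)) = -89*1/73 - 356/((-14*1/16)) = -89/73 - 356/(-7/8) = -89/73 - 356*(-8/7) = -89/73 + 2848/7 = 207281/511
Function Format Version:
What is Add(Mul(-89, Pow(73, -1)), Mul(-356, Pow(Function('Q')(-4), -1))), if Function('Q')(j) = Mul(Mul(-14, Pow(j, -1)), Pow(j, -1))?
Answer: Rational(207281, 511) ≈ 405.64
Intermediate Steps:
Function('Q')(j) = Mul(-14, Pow(j, -2))
Add(Mul(-89, Pow(73, -1)), Mul(-356, Pow(Function('Q')(-4), -1))) = Add(Mul(-89, Pow(73, -1)), Mul(-356, Pow(Mul(-14, Pow(-4, -2)), -1))) = Add(Mul(-89, Rational(1, 73)), Mul(-356, Pow(Mul(-14, Rational(1, 16)), -1))) = Add(Rational(-89, 73), Mul(-356, Pow(Rational(-7, 8), -1))) = Add(Rational(-89, 73), Mul(-356, Rational(-8, 7))) = Add(Rational(-89, 73), Rational(2848, 7)) = Rational(207281, 511)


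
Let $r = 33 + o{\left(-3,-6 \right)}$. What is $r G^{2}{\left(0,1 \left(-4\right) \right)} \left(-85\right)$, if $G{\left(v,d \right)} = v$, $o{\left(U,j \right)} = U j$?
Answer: $0$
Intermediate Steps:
$r = 51$ ($r = 33 - -18 = 33 + 18 = 51$)
$r G^{2}{\left(0,1 \left(-4\right) \right)} \left(-85\right) = 51 \cdot 0^{2} \left(-85\right) = 51 \cdot 0 \left(-85\right) = 0 \left(-85\right) = 0$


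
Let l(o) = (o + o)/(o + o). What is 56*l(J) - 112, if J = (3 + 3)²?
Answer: -56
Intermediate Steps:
J = 36 (J = 6² = 36)
l(o) = 1 (l(o) = (2*o)/((2*o)) = (2*o)*(1/(2*o)) = 1)
56*l(J) - 112 = 56*1 - 112 = 56 - 112 = -56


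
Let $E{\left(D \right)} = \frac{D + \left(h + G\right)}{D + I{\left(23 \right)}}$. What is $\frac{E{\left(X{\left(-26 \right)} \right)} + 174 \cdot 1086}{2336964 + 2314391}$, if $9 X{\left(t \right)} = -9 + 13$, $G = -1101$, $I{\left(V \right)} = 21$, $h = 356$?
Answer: $\frac{36463351}{897711515} \approx 0.040618$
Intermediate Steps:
$X{\left(t \right)} = \frac{4}{9}$ ($X{\left(t \right)} = \frac{-9 + 13}{9} = \frac{1}{9} \cdot 4 = \frac{4}{9}$)
$E{\left(D \right)} = \frac{-745 + D}{21 + D}$ ($E{\left(D \right)} = \frac{D + \left(356 - 1101\right)}{D + 21} = \frac{D - 745}{21 + D} = \frac{-745 + D}{21 + D}$)
$\frac{E{\left(X{\left(-26 \right)} \right)} + 174 \cdot 1086}{2336964 + 2314391} = \frac{\frac{-745 + \frac{4}{9}}{21 + \frac{4}{9}} + 174 \cdot 1086}{2336964 + 2314391} = \frac{\frac{1}{\frac{193}{9}} \left(- \frac{6701}{9}\right) + 188964}{4651355} = \left(\frac{9}{193} \left(- \frac{6701}{9}\right) + 188964\right) \frac{1}{4651355} = \left(- \frac{6701}{193} + 188964\right) \frac{1}{4651355} = \frac{36463351}{193} \cdot \frac{1}{4651355} = \frac{36463351}{897711515}$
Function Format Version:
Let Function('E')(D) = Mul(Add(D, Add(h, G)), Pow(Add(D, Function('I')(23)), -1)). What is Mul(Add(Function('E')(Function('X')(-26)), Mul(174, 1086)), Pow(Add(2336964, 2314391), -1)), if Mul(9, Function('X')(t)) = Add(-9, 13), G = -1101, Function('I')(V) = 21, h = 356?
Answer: Rational(36463351, 897711515) ≈ 0.040618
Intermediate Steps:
Function('X')(t) = Rational(4, 9) (Function('X')(t) = Mul(Rational(1, 9), Add(-9, 13)) = Mul(Rational(1, 9), 4) = Rational(4, 9))
Function('E')(D) = Mul(Pow(Add(21, D), -1), Add(-745, D)) (Function('E')(D) = Mul(Add(D, Add(356, -1101)), Pow(Add(D, 21), -1)) = Mul(Add(D, -745), Pow(Add(21, D), -1)) = Mul(Add(-745, D), Pow(Add(21, D), -1)) = Mul(Pow(Add(21, D), -1), Add(-745, D)))
Mul(Add(Function('E')(Function('X')(-26)), Mul(174, 1086)), Pow(Add(2336964, 2314391), -1)) = Mul(Add(Mul(Pow(Add(21, Rational(4, 9)), -1), Add(-745, Rational(4, 9))), Mul(174, 1086)), Pow(Add(2336964, 2314391), -1)) = Mul(Add(Mul(Pow(Rational(193, 9), -1), Rational(-6701, 9)), 188964), Pow(4651355, -1)) = Mul(Add(Mul(Rational(9, 193), Rational(-6701, 9)), 188964), Rational(1, 4651355)) = Mul(Add(Rational(-6701, 193), 188964), Rational(1, 4651355)) = Mul(Rational(36463351, 193), Rational(1, 4651355)) = Rational(36463351, 897711515)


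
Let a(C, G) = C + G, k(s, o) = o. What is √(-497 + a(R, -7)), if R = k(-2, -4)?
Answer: 2*I*√127 ≈ 22.539*I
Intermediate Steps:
R = -4
√(-497 + a(R, -7)) = √(-497 + (-4 - 7)) = √(-497 - 11) = √(-508) = 2*I*√127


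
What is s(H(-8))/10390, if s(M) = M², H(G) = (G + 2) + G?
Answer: 98/5195 ≈ 0.018864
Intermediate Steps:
H(G) = 2 + 2*G (H(G) = (2 + G) + G = 2 + 2*G)
s(H(-8))/10390 = (2 + 2*(-8))²/10390 = (2 - 16)²*(1/10390) = (-14)²*(1/10390) = 196*(1/10390) = 98/5195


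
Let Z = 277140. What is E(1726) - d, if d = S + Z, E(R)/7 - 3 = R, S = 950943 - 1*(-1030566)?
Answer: -2246546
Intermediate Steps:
S = 1981509 (S = 950943 + 1030566 = 1981509)
E(R) = 21 + 7*R
d = 2258649 (d = 1981509 + 277140 = 2258649)
E(1726) - d = (21 + 7*1726) - 1*2258649 = (21 + 12082) - 2258649 = 12103 - 2258649 = -2246546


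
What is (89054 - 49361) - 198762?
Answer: -159069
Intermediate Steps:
(89054 - 49361) - 198762 = 39693 - 198762 = -159069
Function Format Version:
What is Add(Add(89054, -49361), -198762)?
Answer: -159069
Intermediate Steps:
Add(Add(89054, -49361), -198762) = Add(39693, -198762) = -159069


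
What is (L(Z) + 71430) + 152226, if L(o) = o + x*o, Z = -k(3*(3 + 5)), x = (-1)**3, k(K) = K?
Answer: 223656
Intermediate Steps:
x = -1
Z = -24 (Z = -3*(3 + 5) = -3*8 = -1*24 = -24)
L(o) = 0 (L(o) = o - o = 0)
(L(Z) + 71430) + 152226 = (0 + 71430) + 152226 = 71430 + 152226 = 223656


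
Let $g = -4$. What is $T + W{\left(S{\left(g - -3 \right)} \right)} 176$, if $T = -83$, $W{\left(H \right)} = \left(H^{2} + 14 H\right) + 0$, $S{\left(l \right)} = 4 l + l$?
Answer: $-8003$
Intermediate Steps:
$S{\left(l \right)} = 5 l$
$W{\left(H \right)} = H^{2} + 14 H$
$T + W{\left(S{\left(g - -3 \right)} \right)} 176 = -83 + 5 \left(-4 - -3\right) \left(14 + 5 \left(-4 - -3\right)\right) 176 = -83 + 5 \left(-4 + 3\right) \left(14 + 5 \left(-4 + 3\right)\right) 176 = -83 + 5 \left(-1\right) \left(14 + 5 \left(-1\right)\right) 176 = -83 + - 5 \left(14 - 5\right) 176 = -83 + \left(-5\right) 9 \cdot 176 = -83 - 7920 = -8003$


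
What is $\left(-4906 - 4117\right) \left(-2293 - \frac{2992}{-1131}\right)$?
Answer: $\frac{23373097993}{1131} \approx 2.0666 \cdot 10^{7}$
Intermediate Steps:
$\left(-4906 - 4117\right) \left(-2293 - \frac{2992}{-1131}\right) = - 9023 \left(-2293 - - \frac{2992}{1131}\right) = - 9023 \left(-2293 + \frac{2992}{1131}\right) = \left(-9023\right) \left(- \frac{2590391}{1131}\right) = \frac{23373097993}{1131}$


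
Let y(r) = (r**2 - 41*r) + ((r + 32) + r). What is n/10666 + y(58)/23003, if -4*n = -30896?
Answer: 94885208/122674999 ≈ 0.77347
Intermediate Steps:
n = 7724 (n = -1/4*(-30896) = 7724)
y(r) = 32 + r**2 - 39*r (y(r) = (r**2 - 41*r) + ((32 + r) + r) = (r**2 - 41*r) + (32 + 2*r) = 32 + r**2 - 39*r)
n/10666 + y(58)/23003 = 7724/10666 + (32 + 58**2 - 39*58)/23003 = 7724*(1/10666) + (32 + 3364 - 2262)*(1/23003) = 3862/5333 + 1134*(1/23003) = 3862/5333 + 1134/23003 = 94885208/122674999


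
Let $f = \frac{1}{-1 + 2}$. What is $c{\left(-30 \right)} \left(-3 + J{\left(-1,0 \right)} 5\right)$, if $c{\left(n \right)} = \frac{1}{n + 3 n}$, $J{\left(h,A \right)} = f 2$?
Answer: $- \frac{7}{120} \approx -0.058333$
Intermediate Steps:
$f = 1$ ($f = 1^{-1} = 1$)
$J{\left(h,A \right)} = 2$ ($J{\left(h,A \right)} = 1 \cdot 2 = 2$)
$c{\left(n \right)} = \frac{1}{4 n}$
$c{\left(-30 \right)} \left(-3 + J{\left(-1,0 \right)} 5\right) = \frac{1}{4 \left(-30\right)} \left(-3 + 2 \cdot 5\right) = \frac{1}{4} \left(- \frac{1}{30}\right) \left(-3 + 10\right) = \left(- \frac{1}{120}\right) 7 = - \frac{7}{120}$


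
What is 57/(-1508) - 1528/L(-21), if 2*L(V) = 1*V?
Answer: 4607251/31668 ≈ 145.49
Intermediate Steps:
L(V) = V/2 (L(V) = (1*V)/2 = V/2)
57/(-1508) - 1528/L(-21) = 57/(-1508) - 1528/((½)*(-21)) = 57*(-1/1508) - 1528/(-21/2) = -57/1508 - 1528*(-2/21) = -57/1508 + 3056/21 = 4607251/31668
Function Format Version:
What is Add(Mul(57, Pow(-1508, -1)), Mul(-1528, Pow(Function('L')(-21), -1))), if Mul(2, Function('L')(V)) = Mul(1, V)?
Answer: Rational(4607251, 31668) ≈ 145.49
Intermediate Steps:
Function('L')(V) = Mul(Rational(1, 2), V) (Function('L')(V) = Mul(Rational(1, 2), Mul(1, V)) = Mul(Rational(1, 2), V))
Add(Mul(57, Pow(-1508, -1)), Mul(-1528, Pow(Function('L')(-21), -1))) = Add(Mul(57, Pow(-1508, -1)), Mul(-1528, Pow(Mul(Rational(1, 2), -21), -1))) = Add(Mul(57, Rational(-1, 1508)), Mul(-1528, Pow(Rational(-21, 2), -1))) = Add(Rational(-57, 1508), Mul(-1528, Rational(-2, 21))) = Add(Rational(-57, 1508), Rational(3056, 21)) = Rational(4607251, 31668)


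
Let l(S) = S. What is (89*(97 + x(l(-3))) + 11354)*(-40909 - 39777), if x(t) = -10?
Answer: -1540860542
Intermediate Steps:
(89*(97 + x(l(-3))) + 11354)*(-40909 - 39777) = (89*(97 - 10) + 11354)*(-40909 - 39777) = (89*87 + 11354)*(-80686) = (7743 + 11354)*(-80686) = 19097*(-80686) = -1540860542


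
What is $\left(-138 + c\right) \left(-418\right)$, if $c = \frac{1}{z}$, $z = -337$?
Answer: $\frac{19439926}{337} \approx 57685.0$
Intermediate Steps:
$c = - \frac{1}{337}$ ($c = \frac{1}{-337} = - \frac{1}{337} \approx -0.0029674$)
$\left(-138 + c\right) \left(-418\right) = \left(-138 - \frac{1}{337}\right) \left(-418\right) = \left(- \frac{46507}{337}\right) \left(-418\right) = \frac{19439926}{337}$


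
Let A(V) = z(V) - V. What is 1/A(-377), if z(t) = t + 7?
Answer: 1/7 ≈ 0.14286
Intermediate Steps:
z(t) = 7 + t
A(V) = 7 (A(V) = (7 + V) - V = 7)
1/A(-377) = 1/7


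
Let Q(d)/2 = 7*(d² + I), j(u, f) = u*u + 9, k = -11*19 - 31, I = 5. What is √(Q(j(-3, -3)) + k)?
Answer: √4366 ≈ 66.076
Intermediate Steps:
k = -240 (k = -209 - 31 = -240)
j(u, f) = 9 + u² (j(u, f) = u² + 9 = 9 + u²)
Q(d) = 70 + 14*d² (Q(d) = 2*(7*(d² + 5)) = 2*(7*(5 + d²)) = 2*(35 + 7*d²) = 70 + 14*d²)
√(Q(j(-3, -3)) + k) = √((70 + 14*(9 + (-3)²)²) - 240) = √((70 + 14*(9 + 9)²) - 240) = √((70 + 14*18²) - 240) = √((70 + 14*324) - 240) = √((70 + 4536) - 240) = √(4606 - 240) = √4366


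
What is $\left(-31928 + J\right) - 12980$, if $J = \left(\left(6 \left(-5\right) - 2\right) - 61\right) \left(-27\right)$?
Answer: $-42397$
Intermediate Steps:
$J = 2511$ ($J = \left(\left(-30 - 2\right) - 61\right) \left(-27\right) = \left(-32 - 61\right) \left(-27\right) = \left(-93\right) \left(-27\right) = 2511$)
$\left(-31928 + J\right) - 12980 = \left(-31928 + 2511\right) - 12980 = -29417 - 12980 = -42397$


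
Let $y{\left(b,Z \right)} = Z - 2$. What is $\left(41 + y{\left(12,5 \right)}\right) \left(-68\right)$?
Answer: $-2992$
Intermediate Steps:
$y{\left(b,Z \right)} = -2 + Z$ ($y{\left(b,Z \right)} = Z - 2 = -2 + Z$)
$\left(41 + y{\left(12,5 \right)}\right) \left(-68\right) = \left(41 + \left(-2 + 5\right)\right) \left(-68\right) = \left(41 + 3\right) \left(-68\right) = 44 \left(-68\right) = -2992$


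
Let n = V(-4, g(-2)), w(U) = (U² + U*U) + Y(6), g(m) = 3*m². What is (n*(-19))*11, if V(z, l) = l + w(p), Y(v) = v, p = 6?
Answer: -18810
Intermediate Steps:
w(U) = 6 + 2*U² (w(U) = (U² + U*U) + 6 = (U² + U²) + 6 = 2*U² + 6 = 6 + 2*U²)
V(z, l) = 78 + l (V(z, l) = l + (6 + 2*6²) = l + (6 + 2*36) = l + (6 + 72) = l + 78 = 78 + l)
n = 90 (n = 78 + 3*(-2)² = 78 + 3*4 = 78 + 12 = 90)
(n*(-19))*11 = (90*(-19))*11 = -1710*11 = -18810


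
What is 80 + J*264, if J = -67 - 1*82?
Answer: -39256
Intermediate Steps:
J = -149 (J = -67 - 82 = -149)
80 + J*264 = 80 - 149*264 = 80 - 39336 = -39256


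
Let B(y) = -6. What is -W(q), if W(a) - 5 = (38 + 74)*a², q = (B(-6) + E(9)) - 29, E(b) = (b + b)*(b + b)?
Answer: -9354357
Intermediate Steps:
E(b) = 4*b² (E(b) = (2*b)*(2*b) = 4*b²)
q = 289 (q = (-6 + 4*9²) - 29 = (-6 + 4*81) - 29 = (-6 + 324) - 29 = 318 - 29 = 289)
W(a) = 5 + 112*a² (W(a) = 5 + (38 + 74)*a² = 5 + 112*a²)
-W(q) = -(5 + 112*289²) = -(5 + 112*83521) = -(5 + 9354352) = -1*9354357 = -9354357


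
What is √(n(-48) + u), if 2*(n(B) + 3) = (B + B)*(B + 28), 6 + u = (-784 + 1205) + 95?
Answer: 3*√163 ≈ 38.301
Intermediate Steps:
u = 510 (u = -6 + ((-784 + 1205) + 95) = -6 + (421 + 95) = -6 + 516 = 510)
n(B) = -3 + B*(28 + B) (n(B) = -3 + ((B + B)*(B + 28))/2 = -3 + ((2*B)*(28 + B))/2 = -3 + (2*B*(28 + B))/2 = -3 + B*(28 + B))
√(n(-48) + u) = √((-3 + (-48)² + 28*(-48)) + 510) = √((-3 + 2304 - 1344) + 510) = √(957 + 510) = √1467 = 3*√163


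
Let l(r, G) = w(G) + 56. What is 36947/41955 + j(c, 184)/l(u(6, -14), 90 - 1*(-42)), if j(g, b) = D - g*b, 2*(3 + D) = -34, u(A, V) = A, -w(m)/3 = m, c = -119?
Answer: -9052456/142647 ≈ -63.461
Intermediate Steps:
w(m) = -3*m
D = -20 (D = -3 + (1/2)*(-34) = -3 - 17 = -20)
l(r, G) = 56 - 3*G (l(r, G) = -3*G + 56 = 56 - 3*G)
j(g, b) = -20 - b*g (j(g, b) = -20 - g*b = -20 - b*g)
36947/41955 + j(c, 184)/l(u(6, -14), 90 - 1*(-42)) = 36947/41955 + (-20 - 1*184*(-119))/(56 - 3*(90 - 1*(-42))) = 36947*(1/41955) + (-20 + 21896)/(56 - 3*(90 + 42)) = 36947/41955 + 21876/(56 - 3*132) = 36947/41955 + 21876/(56 - 396) = 36947/41955 + 21876/(-340) = 36947/41955 + 21876*(-1/340) = 36947/41955 - 5469/85 = -9052456/142647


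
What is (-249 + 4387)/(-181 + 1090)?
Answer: 4138/909 ≈ 4.5523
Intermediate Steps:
(-249 + 4387)/(-181 + 1090) = 4138/909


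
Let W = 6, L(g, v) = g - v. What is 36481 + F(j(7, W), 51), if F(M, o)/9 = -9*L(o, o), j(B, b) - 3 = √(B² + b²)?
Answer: 36481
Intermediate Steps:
j(B, b) = 3 + √(B² + b²)
F(M, o) = 0 (F(M, o) = 9*(-9*(o - o)) = 9*(-9*0) = 9*0 = 0)
36481 + F(j(7, W), 51) = 36481 + 0 = 36481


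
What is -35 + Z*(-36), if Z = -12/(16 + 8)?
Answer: -17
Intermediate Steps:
Z = -½ (Z = -12/24 = -12*1/24 = -½ ≈ -0.50000)
-35 + Z*(-36) = -35 - ½*(-36) = -35 + 18 = -17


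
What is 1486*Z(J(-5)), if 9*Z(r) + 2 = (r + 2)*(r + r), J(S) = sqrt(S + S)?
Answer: -32692/9 + 5944*I*sqrt(10)/9 ≈ -3632.4 + 2088.5*I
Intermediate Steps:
J(S) = sqrt(2)*sqrt(S) (J(S) = sqrt(2*S) = sqrt(2)*sqrt(S))
Z(r) = -2/9 + 2*r*(2 + r)/9 (Z(r) = -2/9 + ((r + 2)*(r + r))/9 = -2/9 + ((2 + r)*(2*r))/9 = -2/9 + (2*r*(2 + r))/9 = -2/9 + 2*r*(2 + r)/9)
1486*Z(J(-5)) = 1486*(-2/9 + 2*(sqrt(2)*sqrt(-5))**2/9 + 4*(sqrt(2)*sqrt(-5))/9) = 1486*(-2/9 + 2*(sqrt(2)*(I*sqrt(5)))**2/9 + 4*(sqrt(2)*(I*sqrt(5)))/9) = 1486*(-2/9 + 2*(I*sqrt(10))**2/9 + 4*(I*sqrt(10))/9) = 1486*(-2/9 + (2/9)*(-10) + 4*I*sqrt(10)/9) = 1486*(-2/9 - 20/9 + 4*I*sqrt(10)/9) = 1486*(-22/9 + 4*I*sqrt(10)/9) = -32692/9 + 5944*I*sqrt(10)/9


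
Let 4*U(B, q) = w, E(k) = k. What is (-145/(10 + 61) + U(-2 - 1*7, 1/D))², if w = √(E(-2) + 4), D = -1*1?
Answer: 173241/40328 - 145*√2/142 ≈ 2.8517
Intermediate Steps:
D = -1
w = √2 (w = √(-2 + 4) = √2 ≈ 1.4142)
U(B, q) = √2/4
(-145/(10 + 61) + U(-2 - 1*7, 1/D))² = (-145/(10 + 61) + √2/4)² = (-145/71 + √2/4)²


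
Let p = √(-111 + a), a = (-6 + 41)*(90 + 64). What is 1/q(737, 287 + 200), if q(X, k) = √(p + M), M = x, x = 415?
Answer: (415 + √5279)^(-½) ≈ 0.045284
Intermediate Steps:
a = 5390 (a = 35*154 = 5390)
M = 415
p = √5279 (p = √(-111 + 5390) = √5279 ≈ 72.657)
q(X, k) = √(415 + √5279) (q(X, k) = √(√5279 + 415) = √(415 + √5279))
1/q(737, 287 + 200) = 1/(√(415 + √5279)) = (415 + √5279)^(-½)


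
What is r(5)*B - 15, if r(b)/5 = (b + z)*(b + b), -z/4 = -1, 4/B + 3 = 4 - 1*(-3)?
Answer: 435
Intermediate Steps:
B = 1 (B = 4/(-3 + (4 - 1*(-3))) = 4/(-3 + (4 + 3)) = 4/(-3 + 7) = 4/4 = 4*(¼) = 1)
z = 4 (z = -4*(-1) = 4)
r(b) = 10*b*(4 + b) (r(b) = 5*((b + 4)*(b + b)) = 5*((4 + b)*(2*b)) = 5*(2*b*(4 + b)) = 10*b*(4 + b))
r(5)*B - 15 = (10*5*(4 + 5))*1 - 15 = (10*5*9)*1 - 15 = 450*1 - 15 = 450 - 15 = 435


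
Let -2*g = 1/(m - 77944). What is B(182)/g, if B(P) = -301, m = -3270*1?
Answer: -48890828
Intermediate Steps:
m = -3270
g = 1/162428 (g = -1/(2*(-3270 - 77944)) = -½/(-81214) = -½*(-1/81214) = 1/162428 ≈ 6.1566e-6)
B(182)/g = -301/1/162428 = -301*162428 = -48890828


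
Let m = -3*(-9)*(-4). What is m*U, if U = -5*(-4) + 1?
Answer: -2268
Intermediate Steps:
U = 21 (U = 20 + 1 = 21)
m = -108 (m = 27*(-4) = -108)
m*U = -108*21 = -2268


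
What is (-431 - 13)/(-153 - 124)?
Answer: 444/277 ≈ 1.6029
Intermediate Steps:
(-431 - 13)/(-153 - 124) = -444/(-277) = -444*(-1/277) = 444/277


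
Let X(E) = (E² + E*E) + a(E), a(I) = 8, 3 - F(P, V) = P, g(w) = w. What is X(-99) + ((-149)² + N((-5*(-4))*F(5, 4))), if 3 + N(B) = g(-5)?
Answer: 41803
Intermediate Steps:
F(P, V) = 3 - P
N(B) = -8 (N(B) = -3 - 5 = -8)
X(E) = 8 + 2*E² (X(E) = (E² + E*E) + 8 = (E² + E²) + 8 = 2*E² + 8 = 8 + 2*E²)
X(-99) + ((-149)² + N((-5*(-4))*F(5, 4))) = (8 + 2*(-99)²) + ((-149)² - 8) = (8 + 2*9801) + (22201 - 8) = (8 + 19602) + 22193 = 19610 + 22193 = 41803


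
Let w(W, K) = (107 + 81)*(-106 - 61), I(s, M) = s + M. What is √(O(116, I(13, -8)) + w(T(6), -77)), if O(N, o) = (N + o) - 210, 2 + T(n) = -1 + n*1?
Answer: I*√31485 ≈ 177.44*I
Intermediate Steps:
I(s, M) = M + s
T(n) = -3 + n (T(n) = -2 + (-1 + n*1) = -2 + (-1 + n) = -3 + n)
w(W, K) = -31396 (w(W, K) = 188*(-167) = -31396)
O(N, o) = -210 + N + o
√(O(116, I(13, -8)) + w(T(6), -77)) = √((-210 + 116 + (-8 + 13)) - 31396) = √((-210 + 116 + 5) - 31396) = √(-89 - 31396) = √(-31485) = I*√31485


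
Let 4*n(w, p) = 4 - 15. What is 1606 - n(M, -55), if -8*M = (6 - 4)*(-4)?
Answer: 6435/4 ≈ 1608.8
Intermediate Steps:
M = 1 (M = -(6 - 4)*(-4)/8 = -(-4)/4 = -1/8*(-8) = 1)
n(w, p) = -11/4 (n(w, p) = (4 - 15)/4 = (1/4)*(-11) = -11/4)
1606 - n(M, -55) = 1606 - 1*(-11/4) = 1606 + 11/4 = 6435/4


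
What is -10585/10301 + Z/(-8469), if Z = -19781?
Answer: 114119716/87239169 ≈ 1.3081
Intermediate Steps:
-10585/10301 + Z/(-8469) = -10585/10301 - 19781/(-8469) = -10585*1/10301 - 19781*(-1/8469) = -10585/10301 + 19781/8469 = 114119716/87239169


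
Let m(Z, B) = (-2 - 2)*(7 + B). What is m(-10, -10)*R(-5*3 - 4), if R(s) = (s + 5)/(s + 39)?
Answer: -42/5 ≈ -8.4000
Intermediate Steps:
m(Z, B) = -28 - 4*B (m(Z, B) = -4*(7 + B) = -28 - 4*B)
R(s) = (5 + s)/(39 + s)
m(-10, -10)*R(-5*3 - 4) = (-28 - 4*(-10))*((5 + (-5*3 - 4))/(39 + (-5*3 - 4))) = (-28 + 40)*((5 + (-15 - 4))/(39 + (-15 - 4))) = 12*((5 - 19)/(39 - 19)) = 12*(-14/20) = 12*((1/20)*(-14)) = 12*(-7/10) = -42/5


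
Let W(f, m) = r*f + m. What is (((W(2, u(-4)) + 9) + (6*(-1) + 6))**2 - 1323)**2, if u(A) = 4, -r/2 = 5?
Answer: 1623076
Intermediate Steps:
r = -10 (r = -2*5 = -10)
W(f, m) = m - 10*f (W(f, m) = -10*f + m = m - 10*f)
(((W(2, u(-4)) + 9) + (6*(-1) + 6))**2 - 1323)**2 = ((((4 - 10*2) + 9) + (6*(-1) + 6))**2 - 1323)**2 = ((((4 - 20) + 9) + (-6 + 6))**2 - 1323)**2 = (((-16 + 9) + 0)**2 - 1323)**2 = ((-7 + 0)**2 - 1323)**2 = ((-7)**2 - 1323)**2 = (49 - 1323)**2 = (-1274)**2 = 1623076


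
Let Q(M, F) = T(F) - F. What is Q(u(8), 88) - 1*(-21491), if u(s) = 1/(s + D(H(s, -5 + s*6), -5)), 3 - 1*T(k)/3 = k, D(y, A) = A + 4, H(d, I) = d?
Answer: 21148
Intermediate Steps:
D(y, A) = 4 + A
T(k) = 9 - 3*k
u(s) = 1/(-1 + s) (u(s) = 1/(s + (4 - 5)) = 1/(s - 1) = 1/(-1 + s))
Q(M, F) = 9 - 4*F (Q(M, F) = (9 - 3*F) - F = 9 - 4*F)
Q(u(8), 88) - 1*(-21491) = (9 - 4*88) - 1*(-21491) = (9 - 352) + 21491 = -343 + 21491 = 21148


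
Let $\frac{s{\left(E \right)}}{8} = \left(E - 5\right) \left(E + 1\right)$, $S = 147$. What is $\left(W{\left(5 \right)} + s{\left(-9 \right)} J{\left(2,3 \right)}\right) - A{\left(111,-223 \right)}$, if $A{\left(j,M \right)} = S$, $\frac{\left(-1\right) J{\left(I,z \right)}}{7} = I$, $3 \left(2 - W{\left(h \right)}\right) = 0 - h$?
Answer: $- \frac{38062}{3} \approx -12687.0$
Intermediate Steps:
$W{\left(h \right)} = 2 + \frac{h}{3}$ ($W{\left(h \right)} = 2 - \frac{0 - h}{3} = 2 - \frac{\left(-1\right) h}{3} = 2 + \frac{h}{3}$)
$J{\left(I,z \right)} = - 7 I$
$A{\left(j,M \right)} = 147$
$s{\left(E \right)} = 8 \left(1 + E\right) \left(-5 + E\right)$ ($s{\left(E \right)} = 8 \left(E - 5\right) \left(E + 1\right) = 8 \left(-5 + E\right) \left(1 + E\right) = 8 \left(1 + E\right) \left(-5 + E\right)$)
$\left(W{\left(5 \right)} + s{\left(-9 \right)} J{\left(2,3 \right)}\right) - A{\left(111,-223 \right)} = \left(\left(2 + \frac{1}{3} \cdot 5\right) + \left(-40 - -288 + 8 \left(-9\right)^{2}\right) \left(\left(-7\right) 2\right)\right) - 147 = \left(\left(2 + \frac{5}{3}\right) + \left(-40 + 288 + 8 \cdot 81\right) \left(-14\right)\right) - 147 = \left(\frac{11}{3} + \left(-40 + 288 + 648\right) \left(-14\right)\right) - 147 = \left(\frac{11}{3} + 896 \left(-14\right)\right) - 147 = \left(\frac{11}{3} - 12544\right) - 147 = - \frac{37621}{3} - 147 = - \frac{38062}{3}$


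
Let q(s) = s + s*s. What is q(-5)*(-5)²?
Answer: 500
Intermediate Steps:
q(s) = s + s²
q(-5)*(-5)² = -5*(1 - 5)*(-5)² = -5*(-4)*25 = 20*25 = 500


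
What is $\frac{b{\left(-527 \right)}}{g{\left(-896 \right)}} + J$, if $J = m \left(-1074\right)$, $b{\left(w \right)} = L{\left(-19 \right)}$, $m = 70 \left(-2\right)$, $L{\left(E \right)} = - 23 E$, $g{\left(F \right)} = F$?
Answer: $\frac{134722123}{896} \approx 1.5036 \cdot 10^{5}$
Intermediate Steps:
$m = -140$
$b{\left(w \right)} = 437$ ($b{\left(w \right)} = \left(-23\right) \left(-19\right) = 437$)
$J = 150360$ ($J = \left(-140\right) \left(-1074\right) = 150360$)
$\frac{b{\left(-527 \right)}}{g{\left(-896 \right)}} + J = \frac{437}{-896} + 150360 = 437 \left(- \frac{1}{896}\right) + 150360 = - \frac{437}{896} + 150360 = \frac{134722123}{896}$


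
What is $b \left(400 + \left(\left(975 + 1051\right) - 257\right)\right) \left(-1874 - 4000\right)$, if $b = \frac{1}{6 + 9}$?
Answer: $- \frac{4246902}{5} \approx -8.4938 \cdot 10^{5}$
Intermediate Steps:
$b = \frac{1}{15} \approx 0.066667$
$b \left(400 + \left(\left(975 + 1051\right) - 257\right)\right) \left(-1874 - 4000\right) = \frac{\left(400 + \left(\left(975 + 1051\right) - 257\right)\right) \left(-1874 - 4000\right)}{15} = \frac{\left(400 + \left(2026 - 257\right)\right) \left(-5874\right)}{15} = \frac{\left(400 + 1769\right) \left(-5874\right)}{15} = \frac{2169 \left(-5874\right)}{15} = \frac{1}{15} \left(-12740706\right) = - \frac{4246902}{5}$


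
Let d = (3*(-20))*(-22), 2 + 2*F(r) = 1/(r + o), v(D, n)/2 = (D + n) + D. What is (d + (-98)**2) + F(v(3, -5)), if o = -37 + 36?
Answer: 21847/2 ≈ 10924.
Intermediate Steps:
v(D, n) = 2*n + 4*D (v(D, n) = 2*((D + n) + D) = 2*(n + 2*D) = 2*n + 4*D)
o = -1
F(r) = -1 + 1/(2*(-1 + r)) (F(r) = -1 + 1/(2*(r - 1)) = -1 + 1/(2*(-1 + r)))
d = 1320 (d = -60*(-22) = 1320)
(d + (-98)**2) + F(v(3, -5)) = (1320 + (-98)**2) + (3/2 - (2*(-5) + 4*3))/(-1 + (2*(-5) + 4*3)) = (1320 + 9604) + (3/2 - (-10 + 12))/(-1 + (-10 + 12)) = 10924 + (3/2 - 1*2)/(-1 + 2) = 10924 + (3/2 - 2)/1 = 10924 + 1*(-1/2) = 10924 - 1/2 = 21847/2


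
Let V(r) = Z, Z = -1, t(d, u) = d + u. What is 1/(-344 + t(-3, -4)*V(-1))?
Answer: -1/337 ≈ -0.0029674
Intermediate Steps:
V(r) = -1
1/(-344 + t(-3, -4)*V(-1)) = 1/(-344 + (-3 - 4)*(-1)) = 1/(-344 - 7*(-1)) = 1/(-344 + 7) = 1/(-337) = -1/337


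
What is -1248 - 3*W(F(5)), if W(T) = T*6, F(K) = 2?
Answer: -1284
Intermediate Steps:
W(T) = 6*T
-1248 - 3*W(F(5)) = -1248 - 18*2 = -1248 - 3*12 = -1248 - 36 = -1284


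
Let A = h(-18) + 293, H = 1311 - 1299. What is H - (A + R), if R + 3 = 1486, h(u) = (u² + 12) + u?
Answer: -2082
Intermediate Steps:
h(u) = 12 + u + u² (h(u) = (12 + u²) + u = 12 + u + u²)
H = 12
R = 1483 (R = -3 + 1486 = 1483)
A = 611 (A = (12 - 18 + (-18)²) + 293 = (12 - 18 + 324) + 293 = 318 + 293 = 611)
H - (A + R) = 12 - (611 + 1483) = 12 - 1*2094 = 12 - 2094 = -2082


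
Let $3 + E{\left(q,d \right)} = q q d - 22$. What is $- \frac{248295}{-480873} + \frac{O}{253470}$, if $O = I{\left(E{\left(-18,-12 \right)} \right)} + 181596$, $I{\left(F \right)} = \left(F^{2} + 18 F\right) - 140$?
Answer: $\frac{2493080978531}{40628959770} \approx 61.362$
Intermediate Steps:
$E{\left(q,d \right)} = -25 + d q^{2}$ ($E{\left(q,d \right)} = -3 + \left(q q d - 22\right) = -3 + \left(q^{2} d - 22\right) = -3 + \left(d q^{2} - 22\right) = -3 + \left(-22 + d q^{2}\right) = -25 + d q^{2}$)
$I{\left(F \right)} = -140 + F^{2} + 18 F$
$O = 15422591$ ($O = \left(-140 + \left(-25 - 12 \left(-18\right)^{2}\right)^{2} + 18 \left(-25 - 12 \left(-18\right)^{2}\right)\right) + 181596 = \left(-140 + \left(-25 - 3888\right)^{2} + 18 \left(-25 - 3888\right)\right) + 181596 = \left(-140 + \left(-3913\right)^{2} + 18 \left(-3913\right)\right) + 181596 = \left(-140 + 15311569 - 70434\right) + 181596 = 15240995 + 181596 = 15422591$)
$- \frac{248295}{-480873} + \frac{O}{253470} = - \frac{248295}{-480873} + \frac{15422591}{253470} = \left(-248295\right) \left(- \frac{1}{480873}\right) + 15422591 \cdot \frac{1}{253470} = \frac{82765}{160291} + \frac{15422591}{253470} = \frac{2493080978531}{40628959770}$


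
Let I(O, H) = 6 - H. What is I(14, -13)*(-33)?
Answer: -627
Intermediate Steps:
I(14, -13)*(-33) = (6 - 1*(-13))*(-33) = (6 + 13)*(-33) = 19*(-33) = -627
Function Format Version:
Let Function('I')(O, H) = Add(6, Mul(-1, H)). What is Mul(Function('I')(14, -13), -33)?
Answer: -627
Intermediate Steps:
Mul(Function('I')(14, -13), -33) = Mul(Add(6, Mul(-1, -13)), -33) = Mul(Add(6, 13), -33) = Mul(19, -33) = -627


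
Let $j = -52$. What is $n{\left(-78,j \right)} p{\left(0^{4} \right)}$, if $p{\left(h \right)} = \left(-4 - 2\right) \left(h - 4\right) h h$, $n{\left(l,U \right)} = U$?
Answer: $0$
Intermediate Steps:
$p{\left(h \right)} = h^{2} \left(24 - 6 h\right)$ ($p{\left(h \right)} = - 6 \left(-4 + h\right) h h = \left(24 - 6 h\right) h h = h \left(24 - 6 h\right) h = h^{2} \left(24 - 6 h\right)$)
$n{\left(-78,j \right)} p{\left(0^{4} \right)} = - 52 \cdot 6 \left(0^{4}\right)^{2} \left(4 - 0^{4}\right) = - 52 \cdot 6 \cdot 0^{2} \left(4 - 0\right) = - 52 \cdot 6 \cdot 0 \left(4 + 0\right) = - 52 \cdot 6 \cdot 0 \cdot 4 = \left(-52\right) 0 = 0$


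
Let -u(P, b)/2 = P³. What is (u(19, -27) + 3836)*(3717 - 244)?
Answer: -34320186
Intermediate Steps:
u(P, b) = -2*P³
(u(19, -27) + 3836)*(3717 - 244) = (-2*19³ + 3836)*(3717 - 244) = (-2*6859 + 3836)*3473 = (-13718 + 3836)*3473 = -9882*3473 = -34320186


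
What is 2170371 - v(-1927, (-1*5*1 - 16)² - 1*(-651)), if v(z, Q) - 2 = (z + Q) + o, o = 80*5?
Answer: 2170804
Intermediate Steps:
o = 400
v(z, Q) = 402 + Q + z (v(z, Q) = 2 + ((z + Q) + 400) = 2 + ((Q + z) + 400) = 2 + (400 + Q + z) = 402 + Q + z)
2170371 - v(-1927, (-1*5*1 - 16)² - 1*(-651)) = 2170371 - (402 + ((-1*5*1 - 16)² - 1*(-651)) - 1927) = 2170371 - (402 + ((-5*1 - 16)² + 651) - 1927) = 2170371 - (402 + ((-5 - 16)² + 651) - 1927) = 2170371 - (402 + ((-21)² + 651) - 1927) = 2170371 - (402 + (441 + 651) - 1927) = 2170371 - (402 + 1092 - 1927) = 2170371 - 1*(-433) = 2170371 + 433 = 2170804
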